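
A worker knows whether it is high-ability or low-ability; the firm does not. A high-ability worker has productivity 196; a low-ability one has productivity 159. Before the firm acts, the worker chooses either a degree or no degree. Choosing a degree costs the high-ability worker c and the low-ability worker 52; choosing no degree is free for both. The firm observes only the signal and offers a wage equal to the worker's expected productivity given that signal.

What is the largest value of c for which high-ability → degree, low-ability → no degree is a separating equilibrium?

Under separation: degree → high-ability (pays 196); no degree → low-ability (pays 159).
Low-ability: 159 − 0 = 159 ≥ 196 − 52 = 144. Holds regardless of c. ✓
High-ability: 196 − c ≥ 159 − 0, so c ≤ 196 − 159 = 37.

37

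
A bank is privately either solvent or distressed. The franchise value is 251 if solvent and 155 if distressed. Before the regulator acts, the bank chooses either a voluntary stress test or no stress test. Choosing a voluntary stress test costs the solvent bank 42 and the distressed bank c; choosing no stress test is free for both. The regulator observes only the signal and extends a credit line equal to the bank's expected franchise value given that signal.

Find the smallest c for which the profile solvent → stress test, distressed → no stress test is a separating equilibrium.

96

Under separation: stress test → solvent (pays 251); no stress test → distressed (pays 155).
Solvent: 251 − 42 = 209 ≥ 155 − 0 = 155. Holds regardless of c. ✓
Distressed: 155 − 0 ≥ 251 − c, so c ≥ 251 − 155 = 96.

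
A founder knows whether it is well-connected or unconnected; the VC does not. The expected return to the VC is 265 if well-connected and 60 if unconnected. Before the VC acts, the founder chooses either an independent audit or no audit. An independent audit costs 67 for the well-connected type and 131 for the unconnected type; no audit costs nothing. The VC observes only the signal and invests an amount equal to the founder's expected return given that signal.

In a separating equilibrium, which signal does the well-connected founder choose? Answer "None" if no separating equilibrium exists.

None

Try well-connected → audit, unconnected → no audit:
  If types separate, audit earns payment 265 and no audit earns 60.
  Well-connected: audit gives 265 − 67 = 198; no audit gives 60 − 0 = 60. No deviation. ✓
  Unconnected: no audit gives 60 − 0 = 60; audit gives 265 − 131 = 134. Would deviate. ✗
Try well-connected → no audit, unconnected → audit:
  If types separate, no audit earns payment 265 and audit earns 60.
  Well-connected: no audit gives 265 − 0 = 265; audit gives 60 − 67 = -7. No deviation. ✓
  Unconnected: audit gives 60 − 131 = -71; no audit gives 265 − 0 = 265. Would deviate. ✗
Neither assignment is incentive-compatible.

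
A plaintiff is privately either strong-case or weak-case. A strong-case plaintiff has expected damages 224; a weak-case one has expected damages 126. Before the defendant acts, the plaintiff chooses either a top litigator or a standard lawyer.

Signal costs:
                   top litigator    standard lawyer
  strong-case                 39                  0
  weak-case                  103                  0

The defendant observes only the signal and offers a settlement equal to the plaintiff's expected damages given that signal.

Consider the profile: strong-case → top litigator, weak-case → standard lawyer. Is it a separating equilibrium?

If types separate, top litigator earns payment 224 and standard lawyer earns 126.
Strong-case: top litigator gives 224 − 39 = 185; standard lawyer gives 126 − 0 = 126. No deviation. ✓
Weak-case: standard lawyer gives 126 − 0 = 126; top litigator gives 224 − 103 = 121. No deviation. ✓
Neither type gains from mimicking the other.

Yes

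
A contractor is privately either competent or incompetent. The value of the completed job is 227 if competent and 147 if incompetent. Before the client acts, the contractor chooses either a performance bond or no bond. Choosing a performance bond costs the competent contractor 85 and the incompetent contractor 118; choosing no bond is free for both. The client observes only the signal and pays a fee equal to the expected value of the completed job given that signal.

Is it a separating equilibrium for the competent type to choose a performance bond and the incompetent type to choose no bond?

If types separate, bond earns payment 227 and no bond earns 147.
Competent: bond gives 227 − 85 = 142; no bond gives 147 − 0 = 147. Would deviate. ✗
Incompetent: no bond gives 147 − 0 = 147; bond gives 227 − 118 = 109. No deviation. ✓

No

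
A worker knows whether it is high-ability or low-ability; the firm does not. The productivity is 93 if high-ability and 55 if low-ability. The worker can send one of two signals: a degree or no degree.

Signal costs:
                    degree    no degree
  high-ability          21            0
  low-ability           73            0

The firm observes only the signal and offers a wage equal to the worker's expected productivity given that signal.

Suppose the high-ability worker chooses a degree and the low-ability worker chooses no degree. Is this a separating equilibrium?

If types separate, degree earns payment 93 and no degree earns 55.
High-ability: degree gives 93 − 21 = 72; no degree gives 55 − 0 = 55. No deviation. ✓
Low-ability: no degree gives 55 − 0 = 55; degree gives 93 − 73 = 20. No deviation. ✓
Both incentive constraints hold.

Yes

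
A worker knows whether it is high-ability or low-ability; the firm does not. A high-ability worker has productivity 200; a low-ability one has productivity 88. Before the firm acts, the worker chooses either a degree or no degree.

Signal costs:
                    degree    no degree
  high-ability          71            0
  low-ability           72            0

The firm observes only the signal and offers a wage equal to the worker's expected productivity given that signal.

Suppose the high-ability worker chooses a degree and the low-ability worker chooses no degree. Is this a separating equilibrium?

No

If types separate, degree earns payment 200 and no degree earns 88.
High-ability: degree gives 200 − 71 = 129; no degree gives 88 − 0 = 88. No deviation. ✓
Low-ability: no degree gives 88 − 0 = 88; degree gives 200 − 72 = 128. Would deviate. ✗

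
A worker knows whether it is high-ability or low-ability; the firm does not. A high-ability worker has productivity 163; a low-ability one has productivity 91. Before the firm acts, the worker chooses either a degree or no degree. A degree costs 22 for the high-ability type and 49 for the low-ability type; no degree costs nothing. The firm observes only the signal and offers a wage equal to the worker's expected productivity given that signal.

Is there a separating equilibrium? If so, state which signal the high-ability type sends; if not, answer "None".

None

Try high-ability → degree, low-ability → no degree:
  If types separate, degree earns payment 163 and no degree earns 91.
  High-ability: degree gives 163 − 22 = 141; no degree gives 91 − 0 = 91. No deviation. ✓
  Low-ability: no degree gives 91 − 0 = 91; degree gives 163 − 49 = 114. Would deviate. ✗
Try high-ability → no degree, low-ability → degree:
  If types separate, no degree earns payment 163 and degree earns 91.
  High-ability: no degree gives 163 − 0 = 163; degree gives 91 − 22 = 69. No deviation. ✓
  Low-ability: degree gives 91 − 49 = 42; no degree gives 163 − 0 = 163. Would deviate. ✗
Neither assignment is incentive-compatible.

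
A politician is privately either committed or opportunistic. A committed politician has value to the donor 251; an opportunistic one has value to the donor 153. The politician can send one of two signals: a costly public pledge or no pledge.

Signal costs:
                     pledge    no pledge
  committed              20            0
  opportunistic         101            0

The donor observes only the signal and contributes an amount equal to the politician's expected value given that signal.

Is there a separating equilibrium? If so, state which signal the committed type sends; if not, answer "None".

pledge

Try committed → pledge, opportunistic → no pledge:
  If types separate, pledge earns payment 251 and no pledge earns 153.
  Committed: pledge gives 251 − 20 = 231; no pledge gives 153 − 0 = 153. No deviation. ✓
  Opportunistic: no pledge gives 153 − 0 = 153; pledge gives 251 − 101 = 150. No deviation. ✓
Both hold — the committed type sends pledge.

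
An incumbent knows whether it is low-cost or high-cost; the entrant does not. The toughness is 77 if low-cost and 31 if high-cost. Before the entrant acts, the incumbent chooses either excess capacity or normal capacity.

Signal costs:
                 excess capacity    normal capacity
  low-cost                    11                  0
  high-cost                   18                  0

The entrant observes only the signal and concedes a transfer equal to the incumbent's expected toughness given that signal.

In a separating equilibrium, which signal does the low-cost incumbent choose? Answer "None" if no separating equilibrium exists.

None

Try low-cost → excess capacity, high-cost → normal capacity:
  Under separation the entrant infers type exactly: excess capacity → low-cost (pays 77), normal capacity → high-cost (pays 31).
  Low-cost: excess capacity gives 77 − 11 = 66; normal capacity gives 31 − 0 = 31. No deviation. ✓
  High-cost: normal capacity gives 31 − 0 = 31; excess capacity gives 77 − 18 = 59. Would deviate. ✗
Try low-cost → normal capacity, high-cost → excess capacity:
  Under separation the entrant infers type exactly: normal capacity → low-cost (pays 77), excess capacity → high-cost (pays 31).
  Low-cost: normal capacity gives 77 − 0 = 77; excess capacity gives 31 − 11 = 20. No deviation. ✓
  High-cost: excess capacity gives 31 − 18 = 13; normal capacity gives 77 − 0 = 77. Would deviate. ✗
Neither assignment is incentive-compatible.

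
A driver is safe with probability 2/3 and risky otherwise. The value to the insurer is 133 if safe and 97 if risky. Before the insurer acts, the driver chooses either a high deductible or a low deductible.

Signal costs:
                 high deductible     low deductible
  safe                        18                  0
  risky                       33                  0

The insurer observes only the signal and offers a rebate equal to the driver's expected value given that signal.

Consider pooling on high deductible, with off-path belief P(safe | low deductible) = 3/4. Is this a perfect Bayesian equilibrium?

No

On the equilibrium path (high deductible) the insurer holds the prior 2/3 and pays 2/3·133 + 1/3·97 = 121. Off-path (low deductible) belief 3/4 gives 3/4·133 + 1/4·97 = 124.
Safe: high deductible gives 121 − 18 = 103; low deductible gives 124 − 0 = 124. Deviates. ✗
Risky: high deductible gives 121 − 33 = 88; low deductible gives 124 − 0 = 124. Deviates. ✗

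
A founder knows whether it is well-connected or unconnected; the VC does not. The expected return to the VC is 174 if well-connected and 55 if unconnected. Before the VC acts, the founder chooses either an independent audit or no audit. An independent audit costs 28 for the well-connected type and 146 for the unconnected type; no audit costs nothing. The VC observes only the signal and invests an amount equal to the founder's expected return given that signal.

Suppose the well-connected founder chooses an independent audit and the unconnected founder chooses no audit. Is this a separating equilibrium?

If types separate, audit earns payment 174 and no audit earns 55.
Well-connected: audit gives 174 − 28 = 146; no audit gives 55 − 0 = 55. No deviation. ✓
Unconnected: no audit gives 55 − 0 = 55; audit gives 174 − 146 = 28. No deviation. ✓
Both incentive constraints hold.

Yes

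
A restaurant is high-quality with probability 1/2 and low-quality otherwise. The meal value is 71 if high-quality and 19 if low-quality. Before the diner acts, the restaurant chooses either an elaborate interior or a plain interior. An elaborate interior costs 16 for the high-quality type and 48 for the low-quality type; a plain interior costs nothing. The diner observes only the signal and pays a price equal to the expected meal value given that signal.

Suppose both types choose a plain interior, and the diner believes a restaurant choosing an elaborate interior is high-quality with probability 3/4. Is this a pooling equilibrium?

Yes

At the pooled signal (plain interior) the diner holds the prior 1/2 and pays 1/2·71 + 1/2·19 = 45. Off-path (elaborate interior) belief 3/4 gives 3/4·71 + 1/4·19 = 58.
High-quality: plain interior gives 45 − 0 = 45; elaborate interior gives 58 − 16 = 42. Stays. ✓
Low-quality: plain interior gives 45 − 0 = 45; elaborate interior gives 58 − 48 = 10. Stays. ✓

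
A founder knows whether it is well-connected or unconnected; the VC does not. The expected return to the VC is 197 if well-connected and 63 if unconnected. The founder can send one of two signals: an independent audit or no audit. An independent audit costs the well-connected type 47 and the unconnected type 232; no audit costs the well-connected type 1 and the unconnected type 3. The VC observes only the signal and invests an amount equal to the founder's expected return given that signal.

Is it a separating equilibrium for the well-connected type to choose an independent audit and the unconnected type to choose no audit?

Yes

If types separate, audit earns payment 197 and no audit earns 63.
Well-connected: audit gives 197 − 47 = 150; no audit gives 63 − 1 = 62. No deviation. ✓
Unconnected: no audit gives 63 − 3 = 60; audit gives 197 − 232 = -35. No deviation. ✓
Both incentive constraints hold.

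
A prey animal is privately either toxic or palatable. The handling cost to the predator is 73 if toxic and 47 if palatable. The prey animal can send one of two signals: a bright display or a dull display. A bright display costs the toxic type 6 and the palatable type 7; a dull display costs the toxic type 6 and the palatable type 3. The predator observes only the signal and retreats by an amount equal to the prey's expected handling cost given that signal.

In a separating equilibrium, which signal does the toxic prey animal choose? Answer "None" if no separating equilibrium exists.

Try toxic → bright display, palatable → dull display:
  If types separate, bright display earns payment 73 and dull display earns 47.
  Toxic: bright display gives 73 − 6 = 67; dull display gives 47 − 6 = 41. No deviation. ✓
  Palatable: dull display gives 47 − 3 = 44; bright display gives 73 − 7 = 66. Would deviate. ✗
Try toxic → dull display, palatable → bright display:
  If types separate, dull display earns payment 73 and bright display earns 47.
  Toxic: dull display gives 73 − 6 = 67; bright display gives 47 − 6 = 41. No deviation. ✓
  Palatable: bright display gives 47 − 7 = 40; dull display gives 73 − 3 = 70. Would deviate. ✗
Neither assignment is incentive-compatible.

None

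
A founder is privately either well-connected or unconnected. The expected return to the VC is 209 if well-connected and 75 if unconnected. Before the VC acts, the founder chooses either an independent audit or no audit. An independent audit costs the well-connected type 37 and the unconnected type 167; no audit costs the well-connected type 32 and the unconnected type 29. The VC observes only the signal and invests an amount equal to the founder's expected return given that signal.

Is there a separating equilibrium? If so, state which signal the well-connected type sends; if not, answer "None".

Try well-connected → audit, unconnected → no audit:
  If types separate, audit earns payment 209 and no audit earns 75.
  Well-connected: audit gives 209 − 37 = 172; no audit gives 75 − 32 = 43. No deviation. ✓
  Unconnected: no audit gives 75 − 29 = 46; audit gives 209 − 167 = 42. No deviation. ✓
Both hold — the well-connected type sends audit.

audit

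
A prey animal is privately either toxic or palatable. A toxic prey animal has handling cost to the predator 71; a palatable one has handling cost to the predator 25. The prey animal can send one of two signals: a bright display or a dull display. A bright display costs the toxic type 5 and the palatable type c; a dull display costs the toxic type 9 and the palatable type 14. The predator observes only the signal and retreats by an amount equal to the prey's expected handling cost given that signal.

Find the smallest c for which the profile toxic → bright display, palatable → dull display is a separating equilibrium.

Under separation: bright display → toxic (pays 71); dull display → palatable (pays 25).
Toxic: 71 − 5 = 66 ≥ 25 − 9 = 16. Holds regardless of c. ✓
Palatable: 25 − 14 ≥ 71 − c, so c ≥ 71 − 11 = 60.

60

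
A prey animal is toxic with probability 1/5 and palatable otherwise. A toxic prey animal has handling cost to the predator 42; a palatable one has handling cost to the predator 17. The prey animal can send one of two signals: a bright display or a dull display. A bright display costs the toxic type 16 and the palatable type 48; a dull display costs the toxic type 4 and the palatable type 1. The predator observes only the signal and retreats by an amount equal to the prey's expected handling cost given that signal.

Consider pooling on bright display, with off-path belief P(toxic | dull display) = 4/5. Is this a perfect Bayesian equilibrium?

No

On the equilibrium path (bright display) the predator holds the prior 1/5 and pays 1/5·42 + 4/5·17 = 22. Off-path (dull display) belief 4/5 gives 4/5·42 + 1/5·17 = 37.
Toxic: bright display gives 22 − 16 = 6; dull display gives 37 − 4 = 33. Deviates. ✗
Palatable: bright display gives 22 − 48 = -26; dull display gives 37 − 1 = 36. Deviates. ✗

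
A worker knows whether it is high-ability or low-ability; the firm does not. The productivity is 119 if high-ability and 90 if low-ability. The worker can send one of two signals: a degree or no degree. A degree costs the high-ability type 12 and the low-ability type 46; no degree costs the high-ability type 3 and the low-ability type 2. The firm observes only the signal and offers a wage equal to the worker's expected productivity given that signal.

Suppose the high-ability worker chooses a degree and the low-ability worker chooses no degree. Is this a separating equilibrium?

Yes

If types separate, degree earns payment 119 and no degree earns 90.
High-ability: degree gives 119 − 12 = 107; no degree gives 90 − 3 = 87. No deviation. ✓
Low-ability: no degree gives 90 − 2 = 88; degree gives 119 − 46 = 73. No deviation. ✓
Neither type gains from mimicking the other.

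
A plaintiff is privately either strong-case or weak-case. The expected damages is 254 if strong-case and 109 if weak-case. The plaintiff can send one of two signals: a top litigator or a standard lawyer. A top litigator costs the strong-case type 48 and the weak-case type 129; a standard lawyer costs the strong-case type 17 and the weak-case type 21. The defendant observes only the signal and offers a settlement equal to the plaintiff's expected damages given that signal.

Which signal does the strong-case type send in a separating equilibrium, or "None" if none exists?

Try strong-case → top litigator, weak-case → standard lawyer:
  If types separate, top litigator earns payment 254 and standard lawyer earns 109.
  Strong-case: top litigator gives 254 − 48 = 206; standard lawyer gives 109 − 17 = 92. No deviation. ✓
  Weak-case: standard lawyer gives 109 − 21 = 88; top litigator gives 254 − 129 = 125. Would deviate. ✗
Try strong-case → standard lawyer, weak-case → top litigator:
  If types separate, standard lawyer earns payment 254 and top litigator earns 109.
  Strong-case: standard lawyer gives 254 − 17 = 237; top litigator gives 109 − 48 = 61. No deviation. ✓
  Weak-case: top litigator gives 109 − 129 = -20; standard lawyer gives 254 − 21 = 233. Would deviate. ✗
Neither assignment is incentive-compatible.

None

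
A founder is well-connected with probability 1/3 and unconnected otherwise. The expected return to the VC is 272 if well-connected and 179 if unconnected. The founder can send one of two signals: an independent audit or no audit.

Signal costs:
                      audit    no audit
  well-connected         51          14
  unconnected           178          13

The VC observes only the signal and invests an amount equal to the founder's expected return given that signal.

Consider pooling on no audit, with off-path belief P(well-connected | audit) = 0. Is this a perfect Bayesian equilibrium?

At the pooled signal (no audit) the VC holds the prior 1/3 and pays 1/3·272 + 2/3·179 = 210. Off-path (audit) belief 0 gives 0·272 + 1·179 = 179.
Well-connected: no audit gives 210 − 14 = 196; audit gives 179 − 51 = 128. Stays. ✓
Unconnected: no audit gives 210 − 13 = 197; audit gives 179 − 178 = 1. Stays. ✓

Yes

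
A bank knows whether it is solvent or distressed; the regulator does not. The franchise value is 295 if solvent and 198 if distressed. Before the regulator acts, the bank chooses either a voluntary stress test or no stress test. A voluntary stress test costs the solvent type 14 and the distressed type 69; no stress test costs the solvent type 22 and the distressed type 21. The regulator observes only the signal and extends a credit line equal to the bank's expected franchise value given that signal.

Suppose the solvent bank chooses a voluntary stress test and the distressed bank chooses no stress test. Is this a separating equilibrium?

No

If types separate, stress test earns payment 295 and no stress test earns 198.
Solvent: stress test gives 295 − 14 = 281; no stress test gives 198 − 22 = 176. No deviation. ✓
Distressed: no stress test gives 198 − 21 = 177; stress test gives 295 − 69 = 226. Would deviate. ✗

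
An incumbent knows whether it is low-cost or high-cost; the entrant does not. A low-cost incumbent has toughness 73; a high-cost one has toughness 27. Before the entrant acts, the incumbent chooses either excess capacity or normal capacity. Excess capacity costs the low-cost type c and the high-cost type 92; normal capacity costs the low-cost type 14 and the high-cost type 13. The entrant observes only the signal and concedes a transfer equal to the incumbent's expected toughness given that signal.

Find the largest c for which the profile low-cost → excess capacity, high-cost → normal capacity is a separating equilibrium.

Under separation: excess capacity → low-cost (pays 73); normal capacity → high-cost (pays 27).
High-cost: 27 − 13 = 14 ≥ 73 − 92 = -19. Holds regardless of c. ✓
Low-cost: 73 − c ≥ 27 − 14, so c ≤ 73 − 13 = 60.

60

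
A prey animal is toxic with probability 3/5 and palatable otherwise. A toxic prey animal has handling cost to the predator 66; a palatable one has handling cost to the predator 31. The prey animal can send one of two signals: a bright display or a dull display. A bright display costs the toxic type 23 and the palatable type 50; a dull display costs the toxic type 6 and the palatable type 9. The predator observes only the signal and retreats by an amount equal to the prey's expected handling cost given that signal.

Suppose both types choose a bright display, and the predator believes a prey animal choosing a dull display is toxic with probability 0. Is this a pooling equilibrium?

At the pooled signal (bright display) the predator holds the prior 3/5 and pays 3/5·66 + 2/5·31 = 52. Off-path (dull display) belief 0 gives 0·66 + 1·31 = 31.
Toxic: bright display gives 52 − 23 = 29; dull display gives 31 − 6 = 25. Stays. ✓
Palatable: bright display gives 52 − 50 = 2; dull display gives 31 − 9 = 22. Deviates. ✗

No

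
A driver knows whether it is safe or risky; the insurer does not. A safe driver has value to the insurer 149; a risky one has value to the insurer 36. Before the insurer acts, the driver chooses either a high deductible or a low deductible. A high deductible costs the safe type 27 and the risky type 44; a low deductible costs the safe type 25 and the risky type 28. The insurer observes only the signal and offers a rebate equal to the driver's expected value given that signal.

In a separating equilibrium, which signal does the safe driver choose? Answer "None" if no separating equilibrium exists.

None

Try safe → high deductible, risky → low deductible:
  If types separate, high deductible earns payment 149 and low deductible earns 36.
  Safe: high deductible gives 149 − 27 = 122; low deductible gives 36 − 25 = 11. No deviation. ✓
  Risky: low deductible gives 36 − 28 = 8; high deductible gives 149 − 44 = 105. Would deviate. ✗
Try safe → low deductible, risky → high deductible:
  If types separate, low deductible earns payment 149 and high deductible earns 36.
  Safe: low deductible gives 149 − 25 = 124; high deductible gives 36 − 27 = 9. No deviation. ✓
  Risky: high deductible gives 36 − 44 = -8; low deductible gives 149 − 28 = 121. Would deviate. ✗
Neither assignment is incentive-compatible.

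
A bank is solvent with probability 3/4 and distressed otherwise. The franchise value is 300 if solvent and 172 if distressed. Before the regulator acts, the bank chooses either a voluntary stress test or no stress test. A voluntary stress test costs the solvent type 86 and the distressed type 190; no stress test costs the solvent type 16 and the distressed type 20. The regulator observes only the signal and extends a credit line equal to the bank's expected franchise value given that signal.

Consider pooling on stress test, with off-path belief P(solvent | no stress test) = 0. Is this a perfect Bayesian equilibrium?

At the pooled signal (stress test) the regulator holds the prior 3/4 and pays 3/4·300 + 1/4·172 = 268. Off-path (no stress test) belief 0 gives 0·300 + 1·172 = 172.
Solvent: stress test gives 268 − 86 = 182; no stress test gives 172 − 16 = 156. Stays. ✓
Distressed: stress test gives 268 − 190 = 78; no stress test gives 172 − 20 = 152. Deviates. ✗

No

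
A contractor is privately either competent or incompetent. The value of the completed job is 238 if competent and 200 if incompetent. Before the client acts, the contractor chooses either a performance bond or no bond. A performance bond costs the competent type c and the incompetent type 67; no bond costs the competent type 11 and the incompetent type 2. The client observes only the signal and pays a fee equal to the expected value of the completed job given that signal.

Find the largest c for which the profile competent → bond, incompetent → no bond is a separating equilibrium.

Under separation: bond → competent (pays 238); no bond → incompetent (pays 200).
Incompetent: 200 − 2 = 198 ≥ 238 − 67 = 171. Holds regardless of c. ✓
Competent: 238 − c ≥ 200 − 11, so c ≤ 238 − 189 = 49.

49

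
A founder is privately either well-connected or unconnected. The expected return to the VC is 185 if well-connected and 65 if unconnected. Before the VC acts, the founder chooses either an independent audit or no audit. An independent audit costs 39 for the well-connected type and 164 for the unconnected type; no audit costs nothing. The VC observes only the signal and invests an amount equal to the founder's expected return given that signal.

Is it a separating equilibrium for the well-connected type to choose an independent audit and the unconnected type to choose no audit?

Yes

If types separate, audit earns payment 185 and no audit earns 65.
Well-connected: audit gives 185 − 39 = 146; no audit gives 65 − 0 = 65. No deviation. ✓
Unconnected: no audit gives 65 − 0 = 65; audit gives 185 − 164 = 21. No deviation. ✓
Both incentive constraints hold.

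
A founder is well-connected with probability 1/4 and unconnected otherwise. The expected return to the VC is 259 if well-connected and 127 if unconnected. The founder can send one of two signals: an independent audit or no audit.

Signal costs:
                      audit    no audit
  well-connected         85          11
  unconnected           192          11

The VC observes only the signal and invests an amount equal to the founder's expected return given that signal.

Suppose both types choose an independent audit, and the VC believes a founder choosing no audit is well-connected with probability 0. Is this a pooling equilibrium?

No

At the pooled signal (audit) the VC holds the prior 1/4 and pays 1/4·259 + 3/4·127 = 160. Off-path (no audit) belief 0 gives 0·259 + 1·127 = 127.
Well-connected: audit gives 160 − 85 = 75; no audit gives 127 − 11 = 116. Deviates. ✗
Unconnected: audit gives 160 − 192 = -32; no audit gives 127 − 11 = 116. Deviates. ✗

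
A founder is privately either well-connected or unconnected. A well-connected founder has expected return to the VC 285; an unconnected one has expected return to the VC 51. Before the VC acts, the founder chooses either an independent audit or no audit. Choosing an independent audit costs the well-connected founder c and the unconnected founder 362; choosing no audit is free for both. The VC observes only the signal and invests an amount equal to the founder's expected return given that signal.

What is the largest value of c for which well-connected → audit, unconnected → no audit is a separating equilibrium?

Under separation: audit → well-connected (pays 285); no audit → unconnected (pays 51).
Unconnected: 51 − 0 = 51 ≥ 285 − 362 = -77. Holds regardless of c. ✓
Well-connected: 285 − c ≥ 51 − 0, so c ≤ 285 − 51 = 234.

234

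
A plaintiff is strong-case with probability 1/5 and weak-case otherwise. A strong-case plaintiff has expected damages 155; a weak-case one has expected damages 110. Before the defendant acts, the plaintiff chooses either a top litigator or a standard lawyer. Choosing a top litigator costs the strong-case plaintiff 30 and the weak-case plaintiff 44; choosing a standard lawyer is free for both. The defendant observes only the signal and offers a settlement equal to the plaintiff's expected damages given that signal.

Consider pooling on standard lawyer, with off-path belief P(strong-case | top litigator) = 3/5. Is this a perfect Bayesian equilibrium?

At the pooled signal (standard lawyer) the defendant holds the prior 1/5 and pays 1/5·155 + 4/5·110 = 119. Off-path (top litigator) belief 3/5 gives 3/5·155 + 2/5·110 = 137.
Strong-case: standard lawyer gives 119 − 0 = 119; top litigator gives 137 − 30 = 107. Stays. ✓
Weak-case: standard lawyer gives 119 − 0 = 119; top litigator gives 137 − 44 = 93. Stays. ✓

Yes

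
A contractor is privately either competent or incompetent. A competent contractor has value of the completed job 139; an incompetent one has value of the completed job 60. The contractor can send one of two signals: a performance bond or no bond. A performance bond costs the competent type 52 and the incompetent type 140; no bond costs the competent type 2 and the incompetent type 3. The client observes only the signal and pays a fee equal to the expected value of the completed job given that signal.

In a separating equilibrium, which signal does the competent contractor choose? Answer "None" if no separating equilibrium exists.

Try competent → bond, incompetent → no bond:
  Under separation the client infers type exactly: bond → competent (pays 139), no bond → incompetent (pays 60).
  Competent: bond gives 139 − 52 = 87; no bond gives 60 − 2 = 58. No deviation. ✓
  Incompetent: no bond gives 60 − 3 = 57; bond gives 139 − 140 = -1. No deviation. ✓
Both hold — the competent type sends bond.

bond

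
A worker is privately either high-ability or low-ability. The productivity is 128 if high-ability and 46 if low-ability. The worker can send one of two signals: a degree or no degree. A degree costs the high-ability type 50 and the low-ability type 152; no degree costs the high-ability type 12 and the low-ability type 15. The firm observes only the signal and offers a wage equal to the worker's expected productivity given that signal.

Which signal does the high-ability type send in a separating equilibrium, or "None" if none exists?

degree

Try high-ability → degree, low-ability → no degree:
  If types separate, degree earns payment 128 and no degree earns 46.
  High-ability: degree gives 128 − 50 = 78; no degree gives 46 − 12 = 34. No deviation. ✓
  Low-ability: no degree gives 46 − 15 = 31; degree gives 128 − 152 = -24. No deviation. ✓
Both hold — the high-ability type sends degree.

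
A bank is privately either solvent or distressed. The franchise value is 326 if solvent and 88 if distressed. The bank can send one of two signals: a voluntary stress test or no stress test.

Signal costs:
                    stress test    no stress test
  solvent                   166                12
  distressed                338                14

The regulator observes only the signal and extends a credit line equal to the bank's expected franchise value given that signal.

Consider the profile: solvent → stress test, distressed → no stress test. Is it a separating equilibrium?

If types separate, stress test earns payment 326 and no stress test earns 88.
Solvent: stress test gives 326 − 166 = 160; no stress test gives 88 − 12 = 76. No deviation. ✓
Distressed: no stress test gives 88 − 14 = 74; stress test gives 326 − 338 = -12. No deviation. ✓
Both incentive constraints hold.

Yes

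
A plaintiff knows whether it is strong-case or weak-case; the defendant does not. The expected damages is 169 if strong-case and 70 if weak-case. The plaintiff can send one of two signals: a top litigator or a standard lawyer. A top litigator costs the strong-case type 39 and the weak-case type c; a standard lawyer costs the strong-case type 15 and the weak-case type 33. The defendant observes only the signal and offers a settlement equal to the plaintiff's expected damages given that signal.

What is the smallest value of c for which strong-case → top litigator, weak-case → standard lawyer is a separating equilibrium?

132

Under separation: top litigator → strong-case (pays 169); standard lawyer → weak-case (pays 70).
Strong-case: 169 − 39 = 130 ≥ 70 − 15 = 55. Holds regardless of c. ✓
Weak-case: 70 − 33 ≥ 169 − c, so c ≥ 169 − 37 = 132.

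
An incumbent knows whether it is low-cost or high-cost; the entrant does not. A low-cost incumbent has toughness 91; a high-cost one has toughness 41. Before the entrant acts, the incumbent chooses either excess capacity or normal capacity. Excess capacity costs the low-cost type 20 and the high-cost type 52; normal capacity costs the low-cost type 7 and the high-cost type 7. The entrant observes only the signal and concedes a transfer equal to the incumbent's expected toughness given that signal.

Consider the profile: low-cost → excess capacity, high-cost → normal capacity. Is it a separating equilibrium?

Under separation the entrant infers type exactly: excess capacity → low-cost (pays 91), normal capacity → high-cost (pays 41).
Low-cost: excess capacity gives 91 − 20 = 71; normal capacity gives 41 − 7 = 34. No deviation. ✓
High-cost: normal capacity gives 41 − 7 = 34; excess capacity gives 91 − 52 = 39. Would deviate. ✗

No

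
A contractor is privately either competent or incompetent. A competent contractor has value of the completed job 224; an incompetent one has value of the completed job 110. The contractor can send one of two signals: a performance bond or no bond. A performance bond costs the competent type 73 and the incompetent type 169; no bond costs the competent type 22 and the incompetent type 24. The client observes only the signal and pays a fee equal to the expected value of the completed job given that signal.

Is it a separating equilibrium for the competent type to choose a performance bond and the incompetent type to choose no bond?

Yes

If types separate, bond earns payment 224 and no bond earns 110.
Competent: bond gives 224 − 73 = 151; no bond gives 110 − 22 = 88. No deviation. ✓
Incompetent: no bond gives 110 − 24 = 86; bond gives 224 − 169 = 55. No deviation. ✓
Both incentive constraints hold.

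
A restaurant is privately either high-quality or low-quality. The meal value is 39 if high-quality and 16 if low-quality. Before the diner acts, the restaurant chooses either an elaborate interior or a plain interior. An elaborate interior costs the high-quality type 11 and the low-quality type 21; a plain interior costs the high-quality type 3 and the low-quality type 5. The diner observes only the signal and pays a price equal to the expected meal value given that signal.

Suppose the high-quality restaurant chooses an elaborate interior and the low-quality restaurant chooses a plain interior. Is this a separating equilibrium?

If types separate, elaborate interior earns payment 39 and plain interior earns 16.
High-quality: elaborate interior gives 39 − 11 = 28; plain interior gives 16 − 3 = 13. No deviation. ✓
Low-quality: plain interior gives 16 − 5 = 11; elaborate interior gives 39 − 21 = 18. Would deviate. ✗

No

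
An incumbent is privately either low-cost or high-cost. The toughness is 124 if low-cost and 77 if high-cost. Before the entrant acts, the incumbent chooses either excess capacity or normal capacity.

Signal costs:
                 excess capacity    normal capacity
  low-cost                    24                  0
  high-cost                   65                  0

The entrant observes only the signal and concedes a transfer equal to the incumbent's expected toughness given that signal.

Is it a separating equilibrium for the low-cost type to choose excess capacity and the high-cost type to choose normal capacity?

If types separate, excess capacity earns payment 124 and normal capacity earns 77.
Low-cost: excess capacity gives 124 − 24 = 100; normal capacity gives 77 − 0 = 77. No deviation. ✓
High-cost: normal capacity gives 77 − 0 = 77; excess capacity gives 124 − 65 = 59. No deviation. ✓
Both incentive constraints hold.

Yes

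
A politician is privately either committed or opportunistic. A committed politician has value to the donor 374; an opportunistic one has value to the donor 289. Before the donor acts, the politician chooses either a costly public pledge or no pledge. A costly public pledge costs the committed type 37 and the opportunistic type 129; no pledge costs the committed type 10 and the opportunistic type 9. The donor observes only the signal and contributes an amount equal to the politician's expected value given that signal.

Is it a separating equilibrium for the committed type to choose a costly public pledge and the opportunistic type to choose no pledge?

Yes

If types separate, pledge earns payment 374 and no pledge earns 289.
Committed: pledge gives 374 − 37 = 337; no pledge gives 289 − 10 = 279. No deviation. ✓
Opportunistic: no pledge gives 289 − 9 = 280; pledge gives 374 − 129 = 245. No deviation. ✓
Both incentive constraints hold.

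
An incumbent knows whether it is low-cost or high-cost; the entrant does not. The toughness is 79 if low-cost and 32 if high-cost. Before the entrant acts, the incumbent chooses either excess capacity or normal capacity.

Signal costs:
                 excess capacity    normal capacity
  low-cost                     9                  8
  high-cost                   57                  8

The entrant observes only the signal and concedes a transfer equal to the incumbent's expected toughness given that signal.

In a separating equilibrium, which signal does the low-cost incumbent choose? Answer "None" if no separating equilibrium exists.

Try low-cost → excess capacity, high-cost → normal capacity:
  Under separation the entrant infers type exactly: excess capacity → low-cost (pays 79), normal capacity → high-cost (pays 32).
  Low-cost: excess capacity gives 79 − 9 = 70; normal capacity gives 32 − 8 = 24. No deviation. ✓
  High-cost: normal capacity gives 32 − 8 = 24; excess capacity gives 79 − 57 = 22. No deviation. ✓
Both hold — the low-cost type sends excess capacity.

excess capacity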